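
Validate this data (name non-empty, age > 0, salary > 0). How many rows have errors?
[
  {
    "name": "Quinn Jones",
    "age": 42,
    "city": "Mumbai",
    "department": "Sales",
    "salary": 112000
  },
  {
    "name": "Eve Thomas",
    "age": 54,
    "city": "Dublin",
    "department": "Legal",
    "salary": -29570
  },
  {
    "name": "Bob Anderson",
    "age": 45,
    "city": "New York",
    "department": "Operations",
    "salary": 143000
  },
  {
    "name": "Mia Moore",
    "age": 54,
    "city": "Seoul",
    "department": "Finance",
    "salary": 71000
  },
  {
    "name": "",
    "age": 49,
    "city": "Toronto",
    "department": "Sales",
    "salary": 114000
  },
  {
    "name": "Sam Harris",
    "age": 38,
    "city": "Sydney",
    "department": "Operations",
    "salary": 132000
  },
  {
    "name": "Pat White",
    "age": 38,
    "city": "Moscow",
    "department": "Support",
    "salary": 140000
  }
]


Validating 7 records:
Rules: name non-empty, age > 0, salary > 0

  Row 1 (Quinn Jones): OK
  Row 2 (Eve Thomas): negative salary: -29570
  Row 3 (Bob Anderson): OK
  Row 4 (Mia Moore): OK
  Row 5 (???): empty name
  Row 6 (Sam Harris): OK
  Row 7 (Pat White): OK

Total errors: 2

2 errors


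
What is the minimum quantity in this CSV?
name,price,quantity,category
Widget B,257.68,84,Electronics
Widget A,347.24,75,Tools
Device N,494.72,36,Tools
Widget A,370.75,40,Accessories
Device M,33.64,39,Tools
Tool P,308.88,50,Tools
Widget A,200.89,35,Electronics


Computing minimum quantity:
Values: [84, 75, 36, 40, 39, 50, 35]
Min = 35

35


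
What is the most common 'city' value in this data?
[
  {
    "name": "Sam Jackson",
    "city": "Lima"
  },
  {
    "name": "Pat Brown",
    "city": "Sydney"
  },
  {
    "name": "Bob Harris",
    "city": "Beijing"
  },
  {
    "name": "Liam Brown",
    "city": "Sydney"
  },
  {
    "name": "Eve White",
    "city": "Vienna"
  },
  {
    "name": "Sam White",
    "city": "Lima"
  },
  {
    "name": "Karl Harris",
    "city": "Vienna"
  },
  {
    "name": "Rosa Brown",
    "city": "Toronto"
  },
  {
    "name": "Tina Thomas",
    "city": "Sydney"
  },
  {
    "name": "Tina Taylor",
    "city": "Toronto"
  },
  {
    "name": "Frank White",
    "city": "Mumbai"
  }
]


Counting 'city' values across 11 records:

  Sydney: 3 ###
  Lima: 2 ##
  Vienna: 2 ##
  Toronto: 2 ##
  Beijing: 1 #
  Mumbai: 1 #

Most common: Sydney (3 times)

Sydney (3 times)


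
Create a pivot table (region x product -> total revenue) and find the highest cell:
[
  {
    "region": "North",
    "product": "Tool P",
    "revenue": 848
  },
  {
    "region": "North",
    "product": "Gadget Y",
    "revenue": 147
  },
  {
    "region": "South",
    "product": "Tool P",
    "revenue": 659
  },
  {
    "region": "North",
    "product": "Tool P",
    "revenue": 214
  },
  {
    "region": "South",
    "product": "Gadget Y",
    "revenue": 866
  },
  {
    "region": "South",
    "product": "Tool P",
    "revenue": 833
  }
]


Pivot: region (rows) x product (columns) -> total revenue

     Gadget Y      Tool P      
North          147          1062  
South          866          1492  

Highest: South / Tool P = $1492

South / Tool P = $1492


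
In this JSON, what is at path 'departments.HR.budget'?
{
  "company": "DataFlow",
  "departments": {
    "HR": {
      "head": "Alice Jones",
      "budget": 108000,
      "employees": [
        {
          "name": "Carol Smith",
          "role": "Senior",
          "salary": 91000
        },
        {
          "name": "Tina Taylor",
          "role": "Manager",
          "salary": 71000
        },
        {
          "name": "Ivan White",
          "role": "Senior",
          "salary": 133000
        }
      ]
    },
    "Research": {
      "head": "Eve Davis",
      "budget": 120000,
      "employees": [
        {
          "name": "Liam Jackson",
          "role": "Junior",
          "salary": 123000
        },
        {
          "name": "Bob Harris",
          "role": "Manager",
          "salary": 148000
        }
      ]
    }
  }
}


Path: departments.HR.budget

Navigate:
  -> departments
  -> HR
  -> budget = 108000

108000


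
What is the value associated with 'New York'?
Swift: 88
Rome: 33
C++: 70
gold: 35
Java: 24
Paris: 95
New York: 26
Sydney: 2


Looking up key 'New York'
Value: 26

26


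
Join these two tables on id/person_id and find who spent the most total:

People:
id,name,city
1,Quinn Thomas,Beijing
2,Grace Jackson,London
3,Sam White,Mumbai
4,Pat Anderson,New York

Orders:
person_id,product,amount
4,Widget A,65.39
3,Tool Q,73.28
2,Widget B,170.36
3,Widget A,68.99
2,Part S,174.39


Join on: people.id = orders.person_id

Joined rows:
  Pat Anderson (New York) bought Widget A for $65.39
  Sam White (Mumbai) bought Tool Q for $73.28
  Grace Jackson (London) bought Widget B for $170.36
  Sam White (Mumbai) bought Widget A for $68.99
  Grace Jackson (London) bought Part S for $174.39

Total per person:
  Grace Jackson: $344.75
  Sam White: $142.27
  Pat Anderson: $65.39

Top spender: Grace Jackson ($344.75)

Grace Jackson ($344.75)


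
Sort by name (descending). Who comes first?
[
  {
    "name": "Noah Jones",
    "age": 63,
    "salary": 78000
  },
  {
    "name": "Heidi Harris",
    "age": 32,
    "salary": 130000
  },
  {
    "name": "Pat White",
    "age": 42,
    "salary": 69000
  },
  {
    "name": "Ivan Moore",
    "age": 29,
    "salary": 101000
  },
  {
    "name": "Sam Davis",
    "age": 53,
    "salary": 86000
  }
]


Sort by: name (descending)

Sorted order:
  1. Sam Davis (name = Sam Davis)
  2. Pat White (name = Pat White)
  3. Noah Jones (name = Noah Jones)
  4. Ivan Moore (name = Ivan Moore)
  5. Heidi Harris (name = Heidi Harris)

First: Sam Davis

Sam Davis


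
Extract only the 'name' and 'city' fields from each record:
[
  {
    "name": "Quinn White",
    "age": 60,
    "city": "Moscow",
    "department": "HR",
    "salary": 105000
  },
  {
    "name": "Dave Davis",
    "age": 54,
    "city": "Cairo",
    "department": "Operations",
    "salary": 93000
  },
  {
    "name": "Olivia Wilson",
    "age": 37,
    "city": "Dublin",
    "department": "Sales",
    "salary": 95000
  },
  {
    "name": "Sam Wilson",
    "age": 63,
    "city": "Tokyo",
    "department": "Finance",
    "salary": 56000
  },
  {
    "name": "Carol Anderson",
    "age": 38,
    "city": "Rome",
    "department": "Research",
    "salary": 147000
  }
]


Original: 5 records with fields: name, age, city, department, salary
Keep: ['name', 'city']
Drop: ['age', 'department', 'salary']
Result: 5 records, 2 fields each

[
  {
    "name": "Quinn White",
    "city": "Moscow"
  },
  {
    "name": "Dave Davis",
    "city": "Cairo"
  },
  {
    "name": "Olivia Wilson",
    "city": "Dublin"
  },
  {
    "name": "Sam Wilson",
    "city": "Tokyo"
  },
  {
    "name": "Carol Anderson",
    "city": "Rome"
  }
]


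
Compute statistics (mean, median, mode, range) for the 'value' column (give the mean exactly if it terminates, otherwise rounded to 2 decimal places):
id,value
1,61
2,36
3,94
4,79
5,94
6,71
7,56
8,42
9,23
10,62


Data: [61, 36, 94, 79, 94, 71, 56, 42, 23, 62]
Count: 10
Sum: 618
Mean: 618/10 = 61.8
Sorted: [23, 36, 42, 56, 61, 62, 71, 79, 94, 94]
Median: 61.5
Mode: 94 (2 times)
Range: 94 - 23 = 71
Min: 23, Max: 94

mean=61.8, median=61.5, mode=94, range=71


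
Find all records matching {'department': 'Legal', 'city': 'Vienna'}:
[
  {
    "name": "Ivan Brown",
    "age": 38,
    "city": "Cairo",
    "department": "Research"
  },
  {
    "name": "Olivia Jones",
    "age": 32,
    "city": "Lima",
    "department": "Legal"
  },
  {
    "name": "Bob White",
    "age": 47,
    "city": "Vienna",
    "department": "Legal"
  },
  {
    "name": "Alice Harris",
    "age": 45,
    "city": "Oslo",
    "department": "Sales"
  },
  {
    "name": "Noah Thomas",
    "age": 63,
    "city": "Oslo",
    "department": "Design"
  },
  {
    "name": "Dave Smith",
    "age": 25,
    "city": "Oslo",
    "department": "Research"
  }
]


Search criteria: {'department': 'Legal', 'city': 'Vienna'}

Checking 6 records:
  Ivan Brown: {department: Research, city: Cairo}
  Olivia Jones: {department: Legal, city: Lima}
  Bob White: {department: Legal, city: Vienna} <-- MATCH
  Alice Harris: {department: Sales, city: Oslo}
  Noah Thomas: {department: Design, city: Oslo}
  Dave Smith: {department: Research, city: Oslo}

Matches: ["Bob White"]

["Bob White"]


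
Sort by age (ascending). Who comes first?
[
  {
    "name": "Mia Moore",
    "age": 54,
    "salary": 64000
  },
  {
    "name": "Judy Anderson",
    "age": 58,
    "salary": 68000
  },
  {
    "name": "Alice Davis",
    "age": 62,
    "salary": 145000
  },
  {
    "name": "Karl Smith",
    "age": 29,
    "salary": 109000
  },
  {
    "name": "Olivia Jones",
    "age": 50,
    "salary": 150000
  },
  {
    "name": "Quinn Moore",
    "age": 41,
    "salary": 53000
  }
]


Sort by: age (ascending)

Sorted order:
  1. Karl Smith (age = 29)
  2. Quinn Moore (age = 41)
  3. Olivia Jones (age = 50)
  4. Mia Moore (age = 54)
  5. Judy Anderson (age = 58)
  6. Alice Davis (age = 62)

First: Karl Smith

Karl Smith


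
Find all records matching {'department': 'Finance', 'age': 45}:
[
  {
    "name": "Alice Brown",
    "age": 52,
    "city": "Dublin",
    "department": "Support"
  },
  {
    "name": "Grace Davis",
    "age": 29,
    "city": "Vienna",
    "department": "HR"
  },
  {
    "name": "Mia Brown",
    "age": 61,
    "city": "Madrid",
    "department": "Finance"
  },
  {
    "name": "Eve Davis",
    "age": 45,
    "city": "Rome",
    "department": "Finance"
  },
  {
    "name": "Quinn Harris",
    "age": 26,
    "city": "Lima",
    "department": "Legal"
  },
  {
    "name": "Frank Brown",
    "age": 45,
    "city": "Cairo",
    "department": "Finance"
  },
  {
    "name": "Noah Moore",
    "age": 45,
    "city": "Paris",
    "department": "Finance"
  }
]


Search criteria: {'department': 'Finance', 'age': 45}

Checking 7 records:
  Alice Brown: {department: Support, age: 52}
  Grace Davis: {department: HR, age: 29}
  Mia Brown: {department: Finance, age: 61}
  Eve Davis: {department: Finance, age: 45} <-- MATCH
  Quinn Harris: {department: Legal, age: 26}
  Frank Brown: {department: Finance, age: 45} <-- MATCH
  Noah Moore: {department: Finance, age: 45} <-- MATCH

Matches: ["Eve Davis", "Frank Brown", "Noah Moore"]

["Eve Davis", "Frank Brown", "Noah Moore"]


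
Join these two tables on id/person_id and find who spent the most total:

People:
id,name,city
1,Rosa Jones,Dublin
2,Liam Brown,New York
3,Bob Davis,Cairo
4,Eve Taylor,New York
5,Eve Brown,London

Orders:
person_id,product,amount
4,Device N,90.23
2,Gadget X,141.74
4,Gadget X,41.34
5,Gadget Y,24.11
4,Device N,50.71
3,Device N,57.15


Join on: people.id = orders.person_id

Joined rows:
  Eve Taylor (New York) bought Device N for $90.23
  Liam Brown (New York) bought Gadget X for $141.74
  Eve Taylor (New York) bought Gadget X for $41.34
  Eve Brown (London) bought Gadget Y for $24.11
  Eve Taylor (New York) bought Device N for $50.71
  Bob Davis (Cairo) bought Device N for $57.15

Total per person:
  Eve Taylor: $182.28
  Liam Brown: $141.74
  Bob Davis: $57.15
  Eve Brown: $24.11

Top spender: Eve Taylor ($182.28)

Eve Taylor ($182.28)


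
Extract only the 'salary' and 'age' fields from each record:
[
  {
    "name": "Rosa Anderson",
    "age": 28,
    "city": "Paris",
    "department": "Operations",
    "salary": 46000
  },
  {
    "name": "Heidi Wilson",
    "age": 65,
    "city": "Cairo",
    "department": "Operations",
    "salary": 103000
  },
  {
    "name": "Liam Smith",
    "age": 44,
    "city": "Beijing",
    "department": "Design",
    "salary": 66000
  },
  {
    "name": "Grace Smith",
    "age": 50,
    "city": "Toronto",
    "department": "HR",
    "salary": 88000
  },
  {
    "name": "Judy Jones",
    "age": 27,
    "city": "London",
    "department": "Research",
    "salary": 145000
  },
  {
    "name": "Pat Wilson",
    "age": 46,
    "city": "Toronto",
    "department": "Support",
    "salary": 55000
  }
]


Original: 6 records with fields: name, age, city, department, salary
Keep: ['salary', 'age']
Drop: ['name', 'city', 'department']
Result: 6 records, 2 fields each

[
  {
    "salary": 46000,
    "age": 28
  },
  {
    "salary": 103000,
    "age": 65
  },
  {
    "salary": 66000,
    "age": 44
  },
  {
    "salary": 88000,
    "age": 50
  },
  {
    "salary": 145000,
    "age": 27
  },
  {
    "salary": 55000,
    "age": 46
  }
]


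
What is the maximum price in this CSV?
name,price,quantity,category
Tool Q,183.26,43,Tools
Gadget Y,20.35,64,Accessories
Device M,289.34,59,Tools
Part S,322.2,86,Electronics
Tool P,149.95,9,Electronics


Computing maximum price:
Values: [183.26, 20.35, 289.34, 322.2, 149.95]
Max = 322.2

322.2


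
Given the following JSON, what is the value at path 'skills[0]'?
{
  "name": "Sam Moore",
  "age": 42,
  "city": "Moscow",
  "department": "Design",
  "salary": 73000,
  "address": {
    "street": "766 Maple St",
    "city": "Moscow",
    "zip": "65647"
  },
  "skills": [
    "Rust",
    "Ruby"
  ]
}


Query: skills[0]
Path: skills -> first element
Value: Rust

Rust


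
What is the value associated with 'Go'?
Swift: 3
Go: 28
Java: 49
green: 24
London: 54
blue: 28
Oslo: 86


Looking up key 'Go'
Value: 28

28


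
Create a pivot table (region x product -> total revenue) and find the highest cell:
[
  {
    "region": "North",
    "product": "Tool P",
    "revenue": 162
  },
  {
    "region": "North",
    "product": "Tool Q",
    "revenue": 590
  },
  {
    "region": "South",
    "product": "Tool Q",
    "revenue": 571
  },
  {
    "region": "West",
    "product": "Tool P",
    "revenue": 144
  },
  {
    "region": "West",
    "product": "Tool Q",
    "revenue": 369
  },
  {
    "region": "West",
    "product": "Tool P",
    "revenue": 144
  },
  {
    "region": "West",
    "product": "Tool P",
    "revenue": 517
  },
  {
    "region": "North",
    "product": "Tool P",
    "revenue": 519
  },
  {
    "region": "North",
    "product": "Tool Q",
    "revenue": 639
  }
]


Pivot: region (rows) x product (columns) -> total revenue

     Tool P        Tool Q      
North          681          1229  
South            0           571  
West           805           369  

Highest: North / Tool Q = $1229

North / Tool Q = $1229


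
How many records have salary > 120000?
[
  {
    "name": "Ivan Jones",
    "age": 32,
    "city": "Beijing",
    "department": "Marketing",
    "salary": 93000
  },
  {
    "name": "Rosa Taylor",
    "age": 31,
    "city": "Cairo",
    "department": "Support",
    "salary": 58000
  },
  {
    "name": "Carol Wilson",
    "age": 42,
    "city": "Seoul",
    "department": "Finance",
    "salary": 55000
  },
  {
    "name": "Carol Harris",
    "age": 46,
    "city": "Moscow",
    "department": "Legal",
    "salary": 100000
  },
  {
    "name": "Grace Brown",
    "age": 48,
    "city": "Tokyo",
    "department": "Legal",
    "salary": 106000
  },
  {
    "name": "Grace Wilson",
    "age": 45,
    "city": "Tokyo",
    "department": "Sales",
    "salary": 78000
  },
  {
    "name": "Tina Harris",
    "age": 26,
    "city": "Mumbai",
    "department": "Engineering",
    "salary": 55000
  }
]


Data: 7 records
Condition: salary > 120000

Checking each record:
  Ivan Jones: 93000
  Rosa Taylor: 58000
  Carol Wilson: 55000
  Carol Harris: 100000
  Grace Brown: 106000
  Grace Wilson: 78000
  Tina Harris: 55000

Count: 0

0


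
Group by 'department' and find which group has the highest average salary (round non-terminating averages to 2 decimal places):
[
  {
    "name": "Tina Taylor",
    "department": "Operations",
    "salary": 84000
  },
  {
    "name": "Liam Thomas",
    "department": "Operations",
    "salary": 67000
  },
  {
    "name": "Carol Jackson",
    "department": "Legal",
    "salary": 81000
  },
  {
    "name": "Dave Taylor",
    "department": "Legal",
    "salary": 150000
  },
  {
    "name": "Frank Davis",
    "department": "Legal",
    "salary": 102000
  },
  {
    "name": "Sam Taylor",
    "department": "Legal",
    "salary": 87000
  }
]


Group by: department

Groups:
  Legal: 4 people, avg salary = 420000/4 = $105000
  Operations: 2 people, avg salary = 151000/2 = $75500

Highest average salary: Legal ($105000)

Legal ($105000)


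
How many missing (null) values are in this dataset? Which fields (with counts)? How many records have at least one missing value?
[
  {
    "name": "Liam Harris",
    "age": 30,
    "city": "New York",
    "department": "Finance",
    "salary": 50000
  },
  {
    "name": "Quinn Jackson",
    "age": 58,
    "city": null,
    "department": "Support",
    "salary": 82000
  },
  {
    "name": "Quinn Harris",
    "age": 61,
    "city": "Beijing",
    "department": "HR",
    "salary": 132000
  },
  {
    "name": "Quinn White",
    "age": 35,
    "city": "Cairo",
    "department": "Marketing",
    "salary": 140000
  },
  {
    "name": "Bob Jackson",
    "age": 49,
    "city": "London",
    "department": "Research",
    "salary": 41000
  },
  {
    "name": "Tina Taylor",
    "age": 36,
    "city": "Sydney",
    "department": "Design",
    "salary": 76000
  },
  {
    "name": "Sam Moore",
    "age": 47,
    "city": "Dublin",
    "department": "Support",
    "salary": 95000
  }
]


Checking for missing (null) values in 7 records:

  Liam Harris: complete
  Quinn Jackson: city
  Quinn Harris: complete
  Quinn White: complete
  Bob Jackson: complete
  Tina Taylor: complete
  Sam Moore: complete

Per field:
  name: 0 missing
  age: 0 missing
  city: 1 missing
  department: 0 missing
  salary: 0 missing

Total missing values: 1
Records with any missing: 1

1 missing values (city: 1); 1 incomplete records


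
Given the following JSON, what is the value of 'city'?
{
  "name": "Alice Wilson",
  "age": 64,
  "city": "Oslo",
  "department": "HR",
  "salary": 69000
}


Looking up field 'city'
Value: Oslo

Oslo


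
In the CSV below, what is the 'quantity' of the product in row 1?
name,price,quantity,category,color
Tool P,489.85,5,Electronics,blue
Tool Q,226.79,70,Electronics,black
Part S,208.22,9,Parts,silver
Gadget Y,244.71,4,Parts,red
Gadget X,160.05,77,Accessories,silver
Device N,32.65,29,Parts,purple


Query: Row 1 ('Tool P'), column 'quantity'
Value: 5

5


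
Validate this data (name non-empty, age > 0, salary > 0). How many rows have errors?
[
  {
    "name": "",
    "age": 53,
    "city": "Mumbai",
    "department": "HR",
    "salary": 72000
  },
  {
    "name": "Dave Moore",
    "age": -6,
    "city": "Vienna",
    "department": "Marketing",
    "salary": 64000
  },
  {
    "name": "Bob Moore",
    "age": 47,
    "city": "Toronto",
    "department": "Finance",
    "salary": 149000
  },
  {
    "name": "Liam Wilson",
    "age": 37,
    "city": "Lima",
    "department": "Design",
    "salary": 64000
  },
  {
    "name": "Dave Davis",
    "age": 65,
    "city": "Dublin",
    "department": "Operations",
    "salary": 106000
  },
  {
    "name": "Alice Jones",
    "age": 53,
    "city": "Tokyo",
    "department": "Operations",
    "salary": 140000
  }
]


Validating 6 records:
Rules: name non-empty, age > 0, salary > 0

  Row 1 (???): empty name
  Row 2 (Dave Moore): negative age: -6
  Row 3 (Bob Moore): OK
  Row 4 (Liam Wilson): OK
  Row 5 (Dave Davis): OK
  Row 6 (Alice Jones): OK

Total errors: 2

2 errors


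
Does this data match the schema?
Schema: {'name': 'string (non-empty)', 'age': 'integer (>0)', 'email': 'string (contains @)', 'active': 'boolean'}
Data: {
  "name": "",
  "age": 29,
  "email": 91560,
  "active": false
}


Validating each field against schema:
  name: FAIL ("" is an empty string)
  age: OK (positive integer)
  email: FAIL (91560 is not a string)
  active: OK (boolean)

Result: INVALID (2 errors: name, email)

INVALID (2 errors: name, email)


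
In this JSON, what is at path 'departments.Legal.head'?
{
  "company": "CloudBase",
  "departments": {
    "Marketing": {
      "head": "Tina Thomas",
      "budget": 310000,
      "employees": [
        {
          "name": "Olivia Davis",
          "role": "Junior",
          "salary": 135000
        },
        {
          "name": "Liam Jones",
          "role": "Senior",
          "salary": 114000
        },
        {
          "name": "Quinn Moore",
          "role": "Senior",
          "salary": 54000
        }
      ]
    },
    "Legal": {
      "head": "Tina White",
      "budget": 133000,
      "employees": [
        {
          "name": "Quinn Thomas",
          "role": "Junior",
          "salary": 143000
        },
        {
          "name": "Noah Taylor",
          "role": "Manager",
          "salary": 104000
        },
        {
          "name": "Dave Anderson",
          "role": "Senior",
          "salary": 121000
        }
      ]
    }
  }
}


Path: departments.Legal.head

Navigate:
  -> departments
  -> Legal
  -> head = 'Tina White'

Tina White


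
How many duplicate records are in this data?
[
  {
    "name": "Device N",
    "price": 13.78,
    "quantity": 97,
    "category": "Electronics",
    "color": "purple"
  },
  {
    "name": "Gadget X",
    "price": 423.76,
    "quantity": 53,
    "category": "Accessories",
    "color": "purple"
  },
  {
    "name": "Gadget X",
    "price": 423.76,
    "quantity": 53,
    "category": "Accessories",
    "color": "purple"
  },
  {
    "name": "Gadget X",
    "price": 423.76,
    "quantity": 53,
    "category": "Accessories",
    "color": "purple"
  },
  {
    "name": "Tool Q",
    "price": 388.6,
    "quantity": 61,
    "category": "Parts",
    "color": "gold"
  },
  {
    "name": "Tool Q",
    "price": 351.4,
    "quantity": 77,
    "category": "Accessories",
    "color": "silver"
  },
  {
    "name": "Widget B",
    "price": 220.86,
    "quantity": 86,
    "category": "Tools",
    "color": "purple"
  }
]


Checking 7 records for duplicates:

  Row 1: Device N ($13.78, qty 97)
  Row 2: Gadget X ($423.76, qty 53)
  Row 3: Gadget X ($423.76, qty 53) <-- DUPLICATE
  Row 4: Gadget X ($423.76, qty 53) <-- DUPLICATE
  Row 5: Tool Q ($388.6, qty 61)
  Row 6: Tool Q ($351.4, qty 77)
  Row 7: Widget B ($220.86, qty 86)

Duplicates found: 2
Unique records: 5

2 duplicates, 5 unique


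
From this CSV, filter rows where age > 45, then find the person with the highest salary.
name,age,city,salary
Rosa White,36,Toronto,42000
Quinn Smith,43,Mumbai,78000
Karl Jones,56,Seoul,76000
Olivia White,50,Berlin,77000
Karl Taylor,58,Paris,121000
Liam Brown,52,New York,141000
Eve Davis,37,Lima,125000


Filter: age > 45
Sort by: salary (descending)

Filtered records (4):
  Liam Brown, age 52, salary $141000
  Karl Taylor, age 58, salary $121000
  Olivia White, age 50, salary $77000
  Karl Jones, age 56, salary $76000

Highest salary: Liam Brown ($141000)

Liam Brown


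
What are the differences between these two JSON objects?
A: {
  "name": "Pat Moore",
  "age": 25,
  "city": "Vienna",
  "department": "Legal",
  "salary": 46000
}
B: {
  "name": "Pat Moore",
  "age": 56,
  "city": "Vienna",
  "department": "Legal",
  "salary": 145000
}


Comparing each field (in key order):
  name: same
  age: DIFFERENT
  city: same
  department: same
  salary: DIFFERENT
Differences:
  age: 25 -> 56
  salary: 46000 -> 145000

2 field(s) changed

2 changes: age, salary


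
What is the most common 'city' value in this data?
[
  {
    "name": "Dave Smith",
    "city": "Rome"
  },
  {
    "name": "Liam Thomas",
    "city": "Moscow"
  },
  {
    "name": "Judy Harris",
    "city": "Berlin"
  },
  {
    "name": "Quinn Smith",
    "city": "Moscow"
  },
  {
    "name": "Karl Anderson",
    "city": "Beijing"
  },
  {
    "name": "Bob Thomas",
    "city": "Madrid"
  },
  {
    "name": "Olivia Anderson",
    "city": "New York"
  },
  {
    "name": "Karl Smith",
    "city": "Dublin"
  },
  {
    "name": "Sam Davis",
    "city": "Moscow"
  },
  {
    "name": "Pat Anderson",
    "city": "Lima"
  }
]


Counting 'city' values across 10 records:

  Moscow: 3 ###
  Rome: 1 #
  Berlin: 1 #
  Beijing: 1 #
  Madrid: 1 #
  New York: 1 #
  Dublin: 1 #
  Lima: 1 #

Most common: Moscow (3 times)

Moscow (3 times)


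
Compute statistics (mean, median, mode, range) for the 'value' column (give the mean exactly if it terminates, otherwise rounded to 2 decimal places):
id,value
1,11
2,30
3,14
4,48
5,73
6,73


Data: [11, 30, 14, 48, 73, 73]
Count: 6
Sum: 249
Mean: 249/6 = 41.5
Sorted: [11, 14, 30, 48, 73, 73]
Median: 39.0
Mode: 73 (2 times)
Range: 73 - 11 = 62
Min: 11, Max: 73

mean=41.5, median=39.0, mode=73, range=62


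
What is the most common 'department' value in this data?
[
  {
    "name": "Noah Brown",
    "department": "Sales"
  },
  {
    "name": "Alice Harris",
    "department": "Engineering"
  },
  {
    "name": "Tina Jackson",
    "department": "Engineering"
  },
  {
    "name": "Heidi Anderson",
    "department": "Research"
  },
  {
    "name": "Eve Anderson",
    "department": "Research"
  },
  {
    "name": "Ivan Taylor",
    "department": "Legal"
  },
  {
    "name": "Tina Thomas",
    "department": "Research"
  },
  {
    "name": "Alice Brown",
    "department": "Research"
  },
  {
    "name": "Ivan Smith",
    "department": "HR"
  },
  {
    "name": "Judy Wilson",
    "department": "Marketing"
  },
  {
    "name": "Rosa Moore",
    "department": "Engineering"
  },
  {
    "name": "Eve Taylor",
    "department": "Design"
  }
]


Counting 'department' values across 12 records:

  Research: 4 ####
  Engineering: 3 ###
  Sales: 1 #
  Legal: 1 #
  HR: 1 #
  Marketing: 1 #
  Design: 1 #

Most common: Research (4 times)

Research (4 times)


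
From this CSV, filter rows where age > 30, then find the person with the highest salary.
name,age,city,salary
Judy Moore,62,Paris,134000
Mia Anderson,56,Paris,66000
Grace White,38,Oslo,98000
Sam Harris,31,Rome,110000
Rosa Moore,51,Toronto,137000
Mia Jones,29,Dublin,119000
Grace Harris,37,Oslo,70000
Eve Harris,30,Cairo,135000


Filter: age > 30
Sort by: salary (descending)

Filtered records (6):
  Rosa Moore, age 51, salary $137000
  Judy Moore, age 62, salary $134000
  Sam Harris, age 31, salary $110000
  Grace White, age 38, salary $98000
  Grace Harris, age 37, salary $70000
  Mia Anderson, age 56, salary $66000

Highest salary: Rosa Moore ($137000)

Rosa Moore


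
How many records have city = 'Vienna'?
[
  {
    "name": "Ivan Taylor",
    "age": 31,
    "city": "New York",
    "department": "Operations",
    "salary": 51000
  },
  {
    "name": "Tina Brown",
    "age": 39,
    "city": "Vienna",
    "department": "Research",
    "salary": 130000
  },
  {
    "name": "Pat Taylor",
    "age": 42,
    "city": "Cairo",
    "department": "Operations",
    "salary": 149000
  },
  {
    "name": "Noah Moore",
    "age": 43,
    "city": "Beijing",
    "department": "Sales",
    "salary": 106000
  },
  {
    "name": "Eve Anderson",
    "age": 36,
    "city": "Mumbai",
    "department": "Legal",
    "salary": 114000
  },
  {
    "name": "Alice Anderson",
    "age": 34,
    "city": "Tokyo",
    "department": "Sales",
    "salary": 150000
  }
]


Data: 6 records
Condition: city = 'Vienna'

Checking each record:
  Ivan Taylor: New York
  Tina Brown: Vienna MATCH
  Pat Taylor: Cairo
  Noah Moore: Beijing
  Eve Anderson: Mumbai
  Alice Anderson: Tokyo

Count: 1

1


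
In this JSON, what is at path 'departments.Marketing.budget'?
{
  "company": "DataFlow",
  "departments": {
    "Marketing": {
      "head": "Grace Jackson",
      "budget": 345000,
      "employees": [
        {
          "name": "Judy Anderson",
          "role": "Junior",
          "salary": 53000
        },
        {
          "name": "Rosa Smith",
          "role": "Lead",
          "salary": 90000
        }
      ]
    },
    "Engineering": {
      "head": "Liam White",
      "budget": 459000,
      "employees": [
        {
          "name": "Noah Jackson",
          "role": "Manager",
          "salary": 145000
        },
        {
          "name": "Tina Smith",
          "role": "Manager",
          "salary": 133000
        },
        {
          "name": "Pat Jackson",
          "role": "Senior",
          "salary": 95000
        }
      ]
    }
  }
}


Path: departments.Marketing.budget

Navigate:
  -> departments
  -> Marketing
  -> budget = 345000

345000


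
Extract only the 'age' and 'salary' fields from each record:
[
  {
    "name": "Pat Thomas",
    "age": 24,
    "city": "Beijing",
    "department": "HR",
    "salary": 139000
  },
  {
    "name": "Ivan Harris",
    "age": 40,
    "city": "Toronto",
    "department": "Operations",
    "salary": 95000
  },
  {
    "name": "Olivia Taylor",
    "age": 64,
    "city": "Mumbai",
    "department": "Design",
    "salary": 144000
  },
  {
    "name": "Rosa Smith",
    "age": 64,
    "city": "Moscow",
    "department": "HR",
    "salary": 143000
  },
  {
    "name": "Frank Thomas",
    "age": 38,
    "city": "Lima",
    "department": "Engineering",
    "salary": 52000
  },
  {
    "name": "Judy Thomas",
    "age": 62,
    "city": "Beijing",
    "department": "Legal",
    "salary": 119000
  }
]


Original: 6 records with fields: name, age, city, department, salary
Keep: ['age', 'salary']
Drop: ['name', 'city', 'department']
Result: 6 records, 2 fields each

[
  {
    "age": 24,
    "salary": 139000
  },
  {
    "age": 40,
    "salary": 95000
  },
  {
    "age": 64,
    "salary": 144000
  },
  {
    "age": 64,
    "salary": 143000
  },
  {
    "age": 38,
    "salary": 52000
  },
  {
    "age": 62,
    "salary": 119000
  }
]


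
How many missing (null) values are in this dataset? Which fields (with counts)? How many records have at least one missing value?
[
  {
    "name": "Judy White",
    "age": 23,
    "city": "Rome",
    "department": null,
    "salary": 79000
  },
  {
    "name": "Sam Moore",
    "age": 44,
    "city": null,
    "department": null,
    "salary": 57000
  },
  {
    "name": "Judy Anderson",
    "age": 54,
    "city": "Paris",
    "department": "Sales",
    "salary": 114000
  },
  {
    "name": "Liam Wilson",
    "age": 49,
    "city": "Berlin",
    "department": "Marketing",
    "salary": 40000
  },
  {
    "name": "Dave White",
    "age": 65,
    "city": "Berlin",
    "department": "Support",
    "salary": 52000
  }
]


Checking for missing (null) values in 5 records:

  Judy White: department
  Sam Moore: city, department
  Judy Anderson: complete
  Liam Wilson: complete
  Dave White: complete

Per field:
  name: 0 missing
  age: 0 missing
  city: 1 missing
  department: 2 missing
  salary: 0 missing

Total missing values: 3
Records with any missing: 2

3 missing values (city: 1, department: 2); 2 incomplete records


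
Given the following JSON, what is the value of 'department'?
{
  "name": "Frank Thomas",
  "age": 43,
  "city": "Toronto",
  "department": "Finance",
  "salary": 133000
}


Looking up field 'department'
Value: Finance

Finance


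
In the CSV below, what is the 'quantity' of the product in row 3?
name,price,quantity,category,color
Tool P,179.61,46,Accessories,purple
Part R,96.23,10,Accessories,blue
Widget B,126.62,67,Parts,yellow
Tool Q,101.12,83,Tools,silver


Query: Row 3 ('Widget B'), column 'quantity'
Value: 67

67


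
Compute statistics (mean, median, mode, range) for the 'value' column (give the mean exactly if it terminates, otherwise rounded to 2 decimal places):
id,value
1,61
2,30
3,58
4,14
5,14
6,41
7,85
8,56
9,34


Data: [61, 30, 58, 14, 14, 41, 85, 56, 34]
Count: 9
Sum: 393
Mean: 393/9 ≈ 43.67 (rounded to 2 decimal places)
Sorted: [14, 14, 30, 34, 41, 56, 58, 61, 85]
Median: 41.0
Mode: 14 (2 times)
Range: 85 - 14 = 71
Min: 14, Max: 85

mean≈43.67, median=41.0, mode=14, range=71


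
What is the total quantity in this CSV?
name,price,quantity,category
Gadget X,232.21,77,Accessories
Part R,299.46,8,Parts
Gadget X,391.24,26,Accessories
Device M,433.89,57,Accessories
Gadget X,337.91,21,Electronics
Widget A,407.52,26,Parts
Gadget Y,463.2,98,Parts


Computing total quantity:
Values: [77, 8, 26, 57, 21, 26, 98]
Sum = 313

313


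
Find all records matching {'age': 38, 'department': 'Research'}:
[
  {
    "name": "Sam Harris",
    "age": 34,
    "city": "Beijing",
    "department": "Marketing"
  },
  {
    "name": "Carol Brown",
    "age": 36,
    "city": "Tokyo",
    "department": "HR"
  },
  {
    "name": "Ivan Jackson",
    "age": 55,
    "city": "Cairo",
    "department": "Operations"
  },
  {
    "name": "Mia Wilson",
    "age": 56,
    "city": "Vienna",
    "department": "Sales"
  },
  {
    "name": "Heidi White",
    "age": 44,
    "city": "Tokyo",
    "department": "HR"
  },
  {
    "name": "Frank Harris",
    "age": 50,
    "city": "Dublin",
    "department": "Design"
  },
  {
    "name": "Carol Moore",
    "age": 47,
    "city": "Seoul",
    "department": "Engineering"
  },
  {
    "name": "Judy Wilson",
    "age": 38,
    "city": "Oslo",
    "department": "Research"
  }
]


Search criteria: {'age': 38, 'department': 'Research'}

Checking 8 records:
  Sam Harris: {age: 34, department: Marketing}
  Carol Brown: {age: 36, department: HR}
  Ivan Jackson: {age: 55, department: Operations}
  Mia Wilson: {age: 56, department: Sales}
  Heidi White: {age: 44, department: HR}
  Frank Harris: {age: 50, department: Design}
  Carol Moore: {age: 47, department: Engineering}
  Judy Wilson: {age: 38, department: Research} <-- MATCH

Matches: ["Judy Wilson"]

["Judy Wilson"]


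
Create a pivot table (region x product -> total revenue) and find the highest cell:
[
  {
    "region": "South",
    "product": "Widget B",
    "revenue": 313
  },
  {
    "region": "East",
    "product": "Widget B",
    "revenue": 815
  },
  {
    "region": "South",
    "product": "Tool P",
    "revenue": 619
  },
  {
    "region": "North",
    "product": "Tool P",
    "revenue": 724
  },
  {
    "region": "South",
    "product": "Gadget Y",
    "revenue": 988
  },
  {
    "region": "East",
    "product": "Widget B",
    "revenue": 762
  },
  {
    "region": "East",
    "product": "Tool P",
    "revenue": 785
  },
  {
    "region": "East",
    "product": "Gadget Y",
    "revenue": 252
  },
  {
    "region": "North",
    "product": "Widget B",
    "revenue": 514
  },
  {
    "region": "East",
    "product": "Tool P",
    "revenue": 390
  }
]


Pivot: region (rows) x product (columns) -> total revenue

     Gadget Y      Tool P        Widget B    
East           252          1175          1577  
North            0           724           514  
South          988           619           313  

Highest: East / Widget B = $1577

East / Widget B = $1577


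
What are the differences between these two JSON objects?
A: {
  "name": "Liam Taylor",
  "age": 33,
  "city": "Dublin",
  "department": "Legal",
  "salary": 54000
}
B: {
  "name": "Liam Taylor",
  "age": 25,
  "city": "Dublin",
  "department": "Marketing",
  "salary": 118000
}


Comparing each field (in key order):
  name: same
  age: DIFFERENT
  city: same
  department: DIFFERENT
  salary: DIFFERENT
Differences:
  age: 33 -> 25
  department: Legal -> Marketing
  salary: 54000 -> 118000

3 field(s) changed

3 changes: age, department, salary


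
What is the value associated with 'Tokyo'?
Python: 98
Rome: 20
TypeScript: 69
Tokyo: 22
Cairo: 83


Looking up key 'Tokyo'
Value: 22

22


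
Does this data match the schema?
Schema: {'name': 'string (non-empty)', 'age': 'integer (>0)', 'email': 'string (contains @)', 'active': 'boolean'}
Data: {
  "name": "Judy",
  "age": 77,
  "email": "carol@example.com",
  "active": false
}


Validating each field against schema:
  name: OK (non-empty string)
  age: OK (positive integer)
  email: OK (string with @)
  active: OK (boolean)

Result: VALID

VALID


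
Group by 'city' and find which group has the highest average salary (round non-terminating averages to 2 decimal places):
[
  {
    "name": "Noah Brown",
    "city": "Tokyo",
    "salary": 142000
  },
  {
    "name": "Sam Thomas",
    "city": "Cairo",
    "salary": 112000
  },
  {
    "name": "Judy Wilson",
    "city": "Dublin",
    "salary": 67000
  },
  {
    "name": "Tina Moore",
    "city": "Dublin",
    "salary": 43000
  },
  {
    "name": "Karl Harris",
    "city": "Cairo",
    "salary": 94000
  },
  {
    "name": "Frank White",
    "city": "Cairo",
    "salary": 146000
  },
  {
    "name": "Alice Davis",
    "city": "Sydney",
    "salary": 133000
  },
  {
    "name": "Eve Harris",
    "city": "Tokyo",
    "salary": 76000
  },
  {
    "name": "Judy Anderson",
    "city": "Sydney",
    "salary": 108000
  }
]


Group by: city

Groups:
  Cairo: 3 people, avg salary = 352000/3 ≈ $117333.33
  Dublin: 2 people, avg salary = 110000/2 = $55000
  Sydney: 2 people, avg salary = 241000/2 = $120500
  Tokyo: 2 people, avg salary = 218000/2 = $109000

Highest average salary: Sydney ($120500)

Sydney ($120500)


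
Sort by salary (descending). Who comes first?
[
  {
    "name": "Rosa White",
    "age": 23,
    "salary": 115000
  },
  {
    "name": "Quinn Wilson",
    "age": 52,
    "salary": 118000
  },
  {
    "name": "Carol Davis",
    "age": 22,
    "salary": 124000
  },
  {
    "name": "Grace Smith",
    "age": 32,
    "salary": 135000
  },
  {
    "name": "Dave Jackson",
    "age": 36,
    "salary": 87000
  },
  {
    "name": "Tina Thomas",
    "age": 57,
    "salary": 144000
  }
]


Sort by: salary (descending)

Sorted order:
  1. Tina Thomas (salary = 144000)
  2. Grace Smith (salary = 135000)
  3. Carol Davis (salary = 124000)
  4. Quinn Wilson (salary = 118000)
  5. Rosa White (salary = 115000)
  6. Dave Jackson (salary = 87000)

First: Tina Thomas

Tina Thomas


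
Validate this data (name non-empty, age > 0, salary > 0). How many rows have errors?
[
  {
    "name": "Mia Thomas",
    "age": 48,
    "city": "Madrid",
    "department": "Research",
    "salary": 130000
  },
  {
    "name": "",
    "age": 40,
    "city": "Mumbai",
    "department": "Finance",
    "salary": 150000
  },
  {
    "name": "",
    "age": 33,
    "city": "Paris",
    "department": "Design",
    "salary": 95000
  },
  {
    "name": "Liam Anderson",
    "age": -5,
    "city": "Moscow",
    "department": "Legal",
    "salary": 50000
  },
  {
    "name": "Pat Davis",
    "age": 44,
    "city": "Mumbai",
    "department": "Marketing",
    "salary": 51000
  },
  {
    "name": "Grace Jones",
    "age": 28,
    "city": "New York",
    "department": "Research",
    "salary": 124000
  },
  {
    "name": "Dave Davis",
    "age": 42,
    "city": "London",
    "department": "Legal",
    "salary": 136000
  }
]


Validating 7 records:
Rules: name non-empty, age > 0, salary > 0

  Row 1 (Mia Thomas): OK
  Row 2 (???): empty name
  Row 3 (???): empty name
  Row 4 (Liam Anderson): negative age: -5
  Row 5 (Pat Davis): OK
  Row 6 (Grace Jones): OK
  Row 7 (Dave Davis): OK

Total errors: 3

3 errors


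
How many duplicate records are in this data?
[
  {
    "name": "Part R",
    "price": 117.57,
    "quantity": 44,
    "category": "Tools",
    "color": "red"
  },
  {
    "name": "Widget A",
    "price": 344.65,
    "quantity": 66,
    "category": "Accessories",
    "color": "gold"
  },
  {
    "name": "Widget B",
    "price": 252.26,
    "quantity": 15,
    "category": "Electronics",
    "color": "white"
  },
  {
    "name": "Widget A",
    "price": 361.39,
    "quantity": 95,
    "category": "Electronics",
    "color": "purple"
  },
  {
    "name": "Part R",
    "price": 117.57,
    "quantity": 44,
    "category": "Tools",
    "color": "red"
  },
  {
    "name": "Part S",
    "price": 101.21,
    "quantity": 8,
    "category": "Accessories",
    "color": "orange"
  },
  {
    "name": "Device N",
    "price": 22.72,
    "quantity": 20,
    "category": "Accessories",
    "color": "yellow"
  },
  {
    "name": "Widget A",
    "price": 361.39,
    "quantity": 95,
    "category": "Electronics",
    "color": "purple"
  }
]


Checking 8 records for duplicates:

  Row 1: Part R ($117.57, qty 44)
  Row 2: Widget A ($344.65, qty 66)
  Row 3: Widget B ($252.26, qty 15)
  Row 4: Widget A ($361.39, qty 95)
  Row 5: Part R ($117.57, qty 44) <-- DUPLICATE
  Row 6: Part S ($101.21, qty 8)
  Row 7: Device N ($22.72, qty 20)
  Row 8: Widget A ($361.39, qty 95) <-- DUPLICATE

Duplicates found: 2
Unique records: 6

2 duplicates, 6 unique


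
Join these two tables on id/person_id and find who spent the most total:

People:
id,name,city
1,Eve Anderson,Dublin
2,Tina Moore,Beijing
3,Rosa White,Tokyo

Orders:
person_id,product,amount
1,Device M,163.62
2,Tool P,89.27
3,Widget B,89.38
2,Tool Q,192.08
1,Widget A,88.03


Join on: people.id = orders.person_id

Joined rows:
  Eve Anderson (Dublin) bought Device M for $163.62
  Tina Moore (Beijing) bought Tool P for $89.27
  Rosa White (Tokyo) bought Widget B for $89.38
  Tina Moore (Beijing) bought Tool Q for $192.08
  Eve Anderson (Dublin) bought Widget A for $88.03

Total per person:
  Tina Moore: $281.35
  Eve Anderson: $251.65
  Rosa White: $89.38

Top spender: Tina Moore ($281.35)

Tina Moore ($281.35)
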